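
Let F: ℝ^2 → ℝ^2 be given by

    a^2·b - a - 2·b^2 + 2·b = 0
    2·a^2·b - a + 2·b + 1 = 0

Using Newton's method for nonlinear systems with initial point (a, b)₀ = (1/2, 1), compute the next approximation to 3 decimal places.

At (1/2, 1): F = (-0.250, 3.000).
Jacobian J = [[2·a·b - 1, a^2 - 4·b + 2], [4·a·b - 1, 2·a^2 + 2]].
At the point, J = [[0.000, -1.750], [1.000, 2.500]] (det J = 1.750).
Solving J·Δ = −F gives Δ = (-2.643, -0.143).
Then the next iterate is (a, b)₁ = (-2.143, 0.857).

(-2.143, 0.857)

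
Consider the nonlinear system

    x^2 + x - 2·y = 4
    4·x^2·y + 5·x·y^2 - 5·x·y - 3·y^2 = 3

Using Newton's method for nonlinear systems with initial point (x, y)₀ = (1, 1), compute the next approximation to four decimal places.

(1.6400, -0.0400)

At (1, 1): F = (-4.0000, -2.0000).
Jacobian J = [[2·x + 1, -2], [8·x·y + 5·y^2 - 5·y, 4·x^2 + 10·x·y - 5·x - 6·y]].
At the point, J = [[3.0000, -2.0000], [8.0000, 3.0000]] (det J = 25.0000).
Solving J·Δ = −F gives Δ = (0.6400, -1.0400).
Then the next iterate is (x, y)₁ = (1.6400, -0.0400).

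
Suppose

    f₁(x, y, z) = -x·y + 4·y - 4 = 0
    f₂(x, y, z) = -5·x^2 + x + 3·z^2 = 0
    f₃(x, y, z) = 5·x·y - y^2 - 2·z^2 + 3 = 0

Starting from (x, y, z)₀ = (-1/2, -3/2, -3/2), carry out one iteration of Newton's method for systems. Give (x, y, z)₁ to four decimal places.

(0.7348, 0.4773, -0.1212)

At (-1/2, -3/2, -3/2): F = (-10.7500, 5.0000, 0.0000).
Jacobian J = [[-y, -x + 4, 0], [-10·x + 1, 0, 6·z], [5·y, 5·x - 2·y, -4·z]].
At the point, J = [[1.5000, 4.5000, 0.0000], [6.0000, 0.0000, -9.0000], [-7.5000, 0.5000, 6.0000]] (det J = 148.5000).
Solving J·Δ = −F gives Δ = (1.2348, 1.9773, 1.3788).
Then the next iterate is (x, y, z)₁ = (0.7348, 0.4773, -0.1212).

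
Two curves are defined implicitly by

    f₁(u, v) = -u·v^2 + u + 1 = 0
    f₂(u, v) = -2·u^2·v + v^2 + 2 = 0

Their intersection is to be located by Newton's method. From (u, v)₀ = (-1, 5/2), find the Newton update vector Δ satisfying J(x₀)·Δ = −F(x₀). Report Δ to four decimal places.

(0.0380, -1.2101)

At (-1, 5/2): F = (6.2500, 3.2500).
Jacobian J = [[-v^2 + 1, -2·u·v], [-4·u·v, -2·u^2 + 2·v]].
At the point, J = [[-5.2500, 5.0000], [10.0000, 3.0000]] (det J = -65.7500).
Solving J·Δ = −F gives Δ = (0.0380, -1.2101).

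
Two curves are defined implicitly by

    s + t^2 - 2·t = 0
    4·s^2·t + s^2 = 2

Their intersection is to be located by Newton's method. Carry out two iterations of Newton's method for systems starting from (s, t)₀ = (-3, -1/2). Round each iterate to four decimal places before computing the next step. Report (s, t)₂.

(-0.4332, -0.2261)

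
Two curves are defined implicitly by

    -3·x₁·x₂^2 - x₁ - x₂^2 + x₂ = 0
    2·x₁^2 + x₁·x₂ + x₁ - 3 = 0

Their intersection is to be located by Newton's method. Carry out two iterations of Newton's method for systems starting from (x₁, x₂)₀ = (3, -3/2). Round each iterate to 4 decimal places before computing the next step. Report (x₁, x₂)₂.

(1.1569, -0.4644)

At (3, -3/2): F = (-27.0000, 13.5000).
Jacobian J = [[-3·x₂^2 - 1, -6·x₁·x₂ - 2·x₂ + 1], [4·x₁ + x₂ + 1, x₁]].
At the point, J = [[-7.7500, 31.0000], [11.5000, 3.0000]] (det J = -379.7500).
Solving J·Δ = −F gives Δ = (-1.3153, 0.5421).
Then the next iterate is (x₁, x₂)₁ = (1.6847, -0.9579).
Round to (1.6847, -0.9579) and repeat: F = (-8.197675, 2.747354), J = [[-3.752717, 12.598445], [6.7809, 1.6847]].
Δ = (-0.5278, 0.4935), so (x₁, x₂)₂ = (1.1569, -0.4644).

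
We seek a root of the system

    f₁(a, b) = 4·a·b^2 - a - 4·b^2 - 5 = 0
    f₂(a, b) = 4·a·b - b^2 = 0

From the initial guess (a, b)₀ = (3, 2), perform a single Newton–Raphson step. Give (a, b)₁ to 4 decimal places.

At (3, 2): F = (24.0000, 20.0000).
Jacobian J = [[4·b^2 - 1, 8·a·b - 8·b], [4·b, 4·a - 2·b]].
At the point, J = [[15.0000, 32.0000], [8.0000, 8.0000]] (det J = -136.0000).
Solving J·Δ = −F gives Δ = (-3.2941, 0.7941).
Then the next iterate is (a, b)₁ = (-0.2941, 2.7941).

(-0.2941, 2.7941)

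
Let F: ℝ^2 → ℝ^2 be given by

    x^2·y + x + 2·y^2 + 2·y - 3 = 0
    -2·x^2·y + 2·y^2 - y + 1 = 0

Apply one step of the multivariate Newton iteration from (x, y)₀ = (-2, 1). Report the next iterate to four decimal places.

(-1.3077, 0.9077)

At (-2, 1): F = (3.0000, -6.0000).
Jacobian J = [[2·x·y + 1, x^2 + 4·y + 2], [-4·x·y, -2·x^2 + 4·y - 1]].
At the point, J = [[-3.0000, 10.0000], [8.0000, -5.0000]] (det J = -65.0000).
Solving J·Δ = −F gives Δ = (0.6923, -0.0923).
Then the next iterate is (x, y)₁ = (-1.3077, 0.9077).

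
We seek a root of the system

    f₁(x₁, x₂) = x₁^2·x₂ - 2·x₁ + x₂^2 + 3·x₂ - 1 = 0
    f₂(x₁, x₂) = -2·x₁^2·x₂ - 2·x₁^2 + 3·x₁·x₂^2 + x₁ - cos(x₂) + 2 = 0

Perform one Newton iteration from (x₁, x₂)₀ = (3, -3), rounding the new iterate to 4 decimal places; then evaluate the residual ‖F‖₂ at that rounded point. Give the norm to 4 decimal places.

37.2707

At (3, -3): F = (-34.0000, 122.989992).
Jacobian J = [[2·x₁·x₂ - 2, x₁^2 + 2·x₂ + 3], [-4·x₁·x₂ - 4·x₁ + 3·x₂^2 + 1, -2·x₁^2 + 6·x₁·x₂ + sin(x₂)]].
At the point, J = [[-20.0000, 6.0000], [52.0000, -72.141120]] (det J = 1130.822400).
Solving J·Δ = −F gives Δ = (-1.5165, 0.6118).
Then the next iterate is (x₁, x₂)₁ = (1.4835, -2.3882).
Re-evaluating at (1.4835, -2.3882): F = (-10.683985, 35.706520), so ‖F‖₂ = 37.2707.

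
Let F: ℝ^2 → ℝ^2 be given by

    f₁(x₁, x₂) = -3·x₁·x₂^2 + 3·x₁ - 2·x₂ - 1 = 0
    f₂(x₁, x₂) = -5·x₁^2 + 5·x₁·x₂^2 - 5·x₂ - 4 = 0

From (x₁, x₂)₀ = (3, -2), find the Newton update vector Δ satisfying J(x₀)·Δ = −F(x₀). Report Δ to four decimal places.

At (3, -2): F = (-24.0000, 21.0000).
Jacobian J = [[-3·x₂^2 + 3, -6·x₁·x₂ - 2], [-10·x₁ + 5·x₂^2, 10·x₁·x₂ - 5]].
At the point, J = [[-9.0000, 34.0000], [-10.0000, -65.0000]] (det J = 925.0000).
Solving J·Δ = −F gives Δ = (-0.9146, 0.4638).

(-0.9146, 0.4638)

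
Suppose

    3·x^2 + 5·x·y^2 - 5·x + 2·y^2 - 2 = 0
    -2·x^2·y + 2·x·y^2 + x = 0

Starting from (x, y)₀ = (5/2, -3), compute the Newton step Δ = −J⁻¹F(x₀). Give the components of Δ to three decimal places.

At (5/2, -3): F = (134.750, 85.000).
Jacobian J = [[6·x + 5·y^2 - 5, 10·x·y + 4·y], [-4·x·y + 2·y^2 + 1, -2·x^2 + 4·x·y]].
At the point, J = [[55.000, -87.000], [49.000, -42.500]] (det J = 1925.500).
Solving J·Δ = −F gives Δ = (-0.866, 1.001).

(-0.866, 1.001)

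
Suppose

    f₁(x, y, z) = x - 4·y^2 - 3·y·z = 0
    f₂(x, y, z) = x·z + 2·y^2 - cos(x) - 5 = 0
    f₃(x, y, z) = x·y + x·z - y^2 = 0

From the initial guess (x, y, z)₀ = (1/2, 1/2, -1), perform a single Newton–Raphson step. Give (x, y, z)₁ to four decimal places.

At (1/2, 1/2, -1): F = (1.0000, -5.877583, -0.5000).
Jacobian J = [[1, -8·y - 3·z, -3·y], [z + sin(x), 4·y, x], [y + z, x - 2·y, x]].
At the point, J = [[1.0000, -1.0000, -1.5000], [-0.520574, 2.0000, 0.5000], [-0.5000, -0.5000, 0.5000]] (det J = -0.650718).
Solving J·Δ = −F gives Δ = (-11.2906, 2.0581, -8.2325).
Then the next iterate is (x, y, z)₁ = (-10.7906, 2.5581, -9.2325).

(-10.7906, 2.5581, -9.2325)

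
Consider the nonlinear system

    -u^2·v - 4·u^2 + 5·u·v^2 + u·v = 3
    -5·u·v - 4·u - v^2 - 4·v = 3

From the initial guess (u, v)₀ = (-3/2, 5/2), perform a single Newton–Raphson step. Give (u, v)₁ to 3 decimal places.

At (-3/2, 5/2): F = (-68.250, 5.500).
Jacobian J = [[-2·u·v - 8·u + 5·v^2 + v, -u^2 + 10·u·v + u], [-5·v - 4, -5·u - 2·v - 4]].
At the point, J = [[53.250, -41.250], [-16.500, -1.500]] (det J = -760.500).
Solving J·Δ = −F gives Δ = (0.433, -1.096).
Then the next iterate is (u, v)₁ = (-1.067, 1.404).

(-1.067, 1.404)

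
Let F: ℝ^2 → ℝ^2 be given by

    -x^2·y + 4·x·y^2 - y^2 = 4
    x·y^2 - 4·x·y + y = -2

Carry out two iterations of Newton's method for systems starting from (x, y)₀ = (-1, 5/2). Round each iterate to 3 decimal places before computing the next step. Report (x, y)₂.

At (-1, 5/2): F = (-37.750, 8.250).
Jacobian J = [[-2·x·y + 4·y^2, -x^2 + 8·x·y - 2·y], [y^2 - 4·y, 2·x·y - 4·x + 1]].
At the point, J = [[30.000, -26.000], [-3.750, 0.000]] (det J = -97.500).
Solving J·Δ = −F gives Δ = (2.200, 1.087).
Then the next iterate is (x, y)₁ = (1.200, 3.587).
Round to (1.200, 3.587) and repeat: F = (39.72768, 3.80928), J = [[42.85748, 25.82120], [-1.48143, 4.80880]].
Δ = (-0.379, -0.909), so (x, y)₂ = (0.821, 2.678).

(0.821, 2.678)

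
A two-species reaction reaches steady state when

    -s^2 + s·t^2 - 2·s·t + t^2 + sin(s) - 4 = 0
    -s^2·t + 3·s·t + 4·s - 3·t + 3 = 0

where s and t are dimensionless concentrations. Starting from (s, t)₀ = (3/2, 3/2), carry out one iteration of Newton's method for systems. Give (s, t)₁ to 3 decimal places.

At (3/2, 3/2): F = (-4.12751, 7.875).
Jacobian J = [[-2·s + t^2 - 2·t + cos(s), 2·s·t - 2·s + 2·t], [-2·s·t + 3·t + 4, -s^2 + 3·s - 3]].
At the point, J = [[-3.67926, 4.500], [4.000, -0.750]] (det J = -15.24055).
Solving J·Δ = −F gives Δ = (-2.122, -0.818).
Then the next iterate is (s, t)₁ = (-0.622, 0.682).

(-0.622, 0.682)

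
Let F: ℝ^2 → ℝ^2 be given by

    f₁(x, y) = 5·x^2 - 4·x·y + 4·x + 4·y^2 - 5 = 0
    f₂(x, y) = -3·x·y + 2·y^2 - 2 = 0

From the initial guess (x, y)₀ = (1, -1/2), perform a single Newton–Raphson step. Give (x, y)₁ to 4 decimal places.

(0.4853, -0.6544)

At (1, -1/2): F = (7.0000, 0.0000).
Jacobian J = [[10·x - 4·y + 4, -4·x + 8·y], [-3·y, -3·x + 4·y]].
At the point, J = [[16.0000, -8.0000], [1.5000, -5.0000]] (det J = -68.0000).
Solving J·Δ = −F gives Δ = (-0.5147, -0.1544).
Then the next iterate is (x, y)₁ = (0.4853, -0.6544).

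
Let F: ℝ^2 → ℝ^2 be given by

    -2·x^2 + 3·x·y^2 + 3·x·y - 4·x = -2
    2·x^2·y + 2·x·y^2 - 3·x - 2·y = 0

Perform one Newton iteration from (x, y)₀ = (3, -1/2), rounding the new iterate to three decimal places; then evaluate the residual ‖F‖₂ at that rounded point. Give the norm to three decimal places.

At (3, -1/2): F = (-30.250, -15.500).
Jacobian J = [[-4·x + 3·y^2 + 3·y - 4, 6·x·y + 3·x], [4·x·y + 2·y^2 - 3, 2·x^2 + 4·x·y - 2]].
At the point, J = [[-16.750, 0.000], [-8.500, 10.000]] (det J = -167.500).
Solving J·Δ = −F gives Δ = (-1.806, 0.015).
Then the next iterate is (x, y)₁ = (1.194, -0.485).
Re-evaluating at (1.194, -0.485): F = (-6.52197, -3.43315), so ‖F‖₂ = 7.370.

7.370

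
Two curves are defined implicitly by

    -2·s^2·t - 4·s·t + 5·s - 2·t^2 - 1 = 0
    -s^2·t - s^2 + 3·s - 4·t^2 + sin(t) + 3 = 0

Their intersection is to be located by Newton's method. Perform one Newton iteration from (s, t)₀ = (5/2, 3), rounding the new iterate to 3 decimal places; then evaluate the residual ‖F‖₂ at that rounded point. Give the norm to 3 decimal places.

24.948

At (5/2, 3): F = (-74.000, -50.35888).
Jacobian J = [[-4·s·t - 4·t + 5, -2·s^2 - 4·s - 4·t], [-2·s·t - 2·s + 3, -s^2 - 8·t + cos(t)]].
At the point, J = [[-37.000, -34.500], [-17.000, -31.23999]] (det J = 569.37972).
Solving J·Δ = −F gives Δ = (-1.009, -1.063).
Then the next iterate is (s, t)₁ = (1.491, 1.937).
Re-evaluating at (1.491, 1.937): F = (-21.21342, -13.13037), so ‖F‖₂ = 24.948.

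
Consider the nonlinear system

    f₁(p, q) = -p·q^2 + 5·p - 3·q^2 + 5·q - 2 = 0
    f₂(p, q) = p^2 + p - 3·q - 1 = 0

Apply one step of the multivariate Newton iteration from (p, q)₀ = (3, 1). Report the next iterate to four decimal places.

At (3, 1): F = (12.0000, 8.0000).
Jacobian J = [[-q^2 + 5, -2·p·q - 6·q + 5], [2·p + 1, -3]].
At the point, J = [[4.0000, -7.0000], [7.0000, -3.0000]] (det J = 37.0000).
Solving J·Δ = −F gives Δ = (-0.5405, 1.4054).
Then the next iterate is (p, q)₁ = (2.4595, 2.4054).

(2.4595, 2.4054)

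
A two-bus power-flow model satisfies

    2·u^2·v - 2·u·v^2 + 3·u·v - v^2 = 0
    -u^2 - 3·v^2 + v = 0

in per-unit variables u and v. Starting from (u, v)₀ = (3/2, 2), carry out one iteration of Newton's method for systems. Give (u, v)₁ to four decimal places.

(0.6775, 1.1107)

At (3/2, 2): F = (2.0000, -12.2500).
Jacobian J = [[4·u·v - 2·v^2 + 3·v, 2·u^2 - 4·u·v + 3·u - 2·v], [-2·u, -6·v + 1]].
At the point, J = [[10.0000, -7.0000], [-3.0000, -11.0000]] (det J = -131.0000).
Solving J·Δ = −F gives Δ = (-0.8225, -0.8893).
Then the next iterate is (u, v)₁ = (0.6775, 1.1107).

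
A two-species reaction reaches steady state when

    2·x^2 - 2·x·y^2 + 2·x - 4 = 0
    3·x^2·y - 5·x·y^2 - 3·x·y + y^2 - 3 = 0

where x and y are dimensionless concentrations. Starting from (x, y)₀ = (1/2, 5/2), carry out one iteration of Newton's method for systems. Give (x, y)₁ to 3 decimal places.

(0.511, 0.731)

At (1/2, 5/2): F = (-8.750, -14.250).
Jacobian J = [[4·x - 2·y^2 + 2, -4·x·y], [6·x·y - 5·y^2 - 3·y, 3·x^2 - 10·x·y - 3·x + 2·y]].
At the point, J = [[-8.500, -5.000], [-31.250, -8.250]] (det J = -86.125).
Solving J·Δ = −F gives Δ = (0.011, -1.769).
Then the next iterate is (x, y)₁ = (0.511, 0.731).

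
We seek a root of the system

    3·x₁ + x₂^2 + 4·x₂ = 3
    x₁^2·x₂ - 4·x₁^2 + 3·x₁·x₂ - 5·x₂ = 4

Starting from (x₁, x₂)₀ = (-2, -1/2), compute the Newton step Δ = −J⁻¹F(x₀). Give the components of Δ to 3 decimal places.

At (-2, -1/2): F = (-10.750, -16.500).
Jacobian J = [[3, 2·x₂ + 4], [2·x₁·x₂ - 8·x₁ + 3·x₂, x₁^2 + 3·x₁ - 5]].
At the point, J = [[3.000, 3.000], [16.500, -7.000]] (det J = -70.500).
Solving J·Δ = −F gives Δ = (1.770, 1.814).

(1.770, 1.814)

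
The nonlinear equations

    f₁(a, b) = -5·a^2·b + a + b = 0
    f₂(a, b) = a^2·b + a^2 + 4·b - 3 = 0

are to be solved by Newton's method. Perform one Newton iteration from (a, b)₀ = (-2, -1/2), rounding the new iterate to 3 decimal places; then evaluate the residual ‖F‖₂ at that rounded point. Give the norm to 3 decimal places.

0.209

At (-2, -1/2): F = (7.500, -3.000).
Jacobian J = [[-10·a·b + 1, -5·a^2 + 1], [2·a·b + 2·a, a^2 + 4]].
At the point, J = [[-9.000, -19.000], [-2.000, 8.000]] (det J = -110.000).
Solving J·Δ = −F gives Δ = (0.027, 0.382).
Then the next iterate is (a, b)₁ = (-1.973, -0.118).
Re-evaluating at (-1.973, -0.118): F = (0.20571, -0.03861), so ‖F‖₂ = 0.209.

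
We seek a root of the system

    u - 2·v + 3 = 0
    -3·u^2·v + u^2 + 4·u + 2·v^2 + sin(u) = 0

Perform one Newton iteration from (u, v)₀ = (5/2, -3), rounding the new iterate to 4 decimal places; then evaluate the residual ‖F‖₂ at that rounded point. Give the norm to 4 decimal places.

193.6836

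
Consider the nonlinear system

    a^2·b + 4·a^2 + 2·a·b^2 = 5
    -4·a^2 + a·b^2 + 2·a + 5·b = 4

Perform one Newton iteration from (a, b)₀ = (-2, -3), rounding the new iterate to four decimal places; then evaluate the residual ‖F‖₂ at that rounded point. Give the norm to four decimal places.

At (-2, -3): F = (-37.0000, -57.0000).
Jacobian J = [[2·a·b + 8·a + 2·b^2, a^2 + 4·a·b], [-8·a + b^2 + 2, 2·a·b + 5]].
At the point, J = [[14.0000, 28.0000], [27.0000, 17.0000]] (det J = -518.0000).
Solving J·Δ = −F gives Δ = (1.8668, 0.3880).
Then the next iterate is (a, b)₁ = (-0.1332, -2.6120).
Re-evaluating at (-0.1332, -2.6120): F = (-6.792899, -18.306132), so ‖F‖₂ = 19.5258.

19.5258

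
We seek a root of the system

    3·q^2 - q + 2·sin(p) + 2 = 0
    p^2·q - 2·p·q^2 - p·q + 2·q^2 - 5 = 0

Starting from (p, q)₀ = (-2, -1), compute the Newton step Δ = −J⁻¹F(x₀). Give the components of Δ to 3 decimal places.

(2.312, 0.322)

At (-2, -1): F = (4.18141, -5.000).
Jacobian J = [[2·cos(p), 6·q - 1], [2·p·q - 2·q^2 - q, p^2 - 4·p·q - p + 4·q]].
At the point, J = [[-0.83229, -7.000], [3.000, -6.000]] (det J = 25.99376).
Solving J·Δ = −F gives Δ = (2.312, 0.322).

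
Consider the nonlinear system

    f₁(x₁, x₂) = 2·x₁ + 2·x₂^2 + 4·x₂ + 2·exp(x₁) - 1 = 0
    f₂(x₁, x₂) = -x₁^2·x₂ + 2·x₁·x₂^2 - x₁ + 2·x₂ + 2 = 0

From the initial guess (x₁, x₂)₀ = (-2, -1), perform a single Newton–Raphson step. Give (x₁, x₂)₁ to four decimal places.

At (-2, -1): F = (-6.729329, 2.0000).
Jacobian J = [[2·exp(x₁) + 2, 4·x₂ + 4], [-2·x₁·x₂ + 2·x₂^2 - 1, -x₁^2 + 4·x₁·x₂ + 2]].
At the point, J = [[2.270671, 0.0000], [-3.0000, 6.0000]] (det J = 13.624023).
Solving J·Δ = −F gives Δ = (2.9636, 1.1485).
Then the next iterate is (x₁, x₂)₁ = (0.9636, 0.1485).

(0.9636, 0.1485)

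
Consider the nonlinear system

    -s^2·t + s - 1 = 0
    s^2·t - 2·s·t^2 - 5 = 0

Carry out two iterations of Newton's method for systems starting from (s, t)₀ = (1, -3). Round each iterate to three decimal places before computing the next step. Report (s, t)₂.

At (1, -3): F = (3.000, -26.000).
Jacobian J = [[-2·s·t + 1, -s^2], [2·s·t - 2·t^2, s^2 - 4·s·t]].
At the point, J = [[7.000, -1.000], [-24.000, 13.000]] (det J = 67.000).
Solving J·Δ = −F gives Δ = (-0.194, 1.642).
Then the next iterate is (s, t)₁ = (0.806, -1.358).
Round to (0.806, -1.358) and repeat: F = (0.68821, -8.85500), J = [[3.18910, -0.64964], [-5.87742, 5.02783]].
Δ = (0.188, 1.981), so (s, t)₂ = (0.994, 0.623).

(0.994, 0.623)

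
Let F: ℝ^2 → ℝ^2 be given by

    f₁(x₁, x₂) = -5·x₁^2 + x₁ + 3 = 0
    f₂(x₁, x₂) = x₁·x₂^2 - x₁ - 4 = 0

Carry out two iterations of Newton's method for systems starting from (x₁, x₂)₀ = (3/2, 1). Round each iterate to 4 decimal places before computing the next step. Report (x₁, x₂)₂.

(0.8912, 2.3415)

At (3/2, 1): F = (-6.7500, -4.0000).
Jacobian J = [[-10·x₁ + 1, 0], [x₂^2 - 1, 2·x₁·x₂]].
At the point, J = [[-14.0000, 0.0000], [0.0000, 3.0000]] (det J = -42.0000).
Solving J·Δ = −F gives Δ = (-0.4821, 1.3333).
Then the next iterate is (x₁, x₂)₁ = (1.0179, 2.3333).
Round to (1.0179, 2.3333) and repeat: F = (-1.162702, 0.523842), J = [[-9.1790, 0.0000], [4.444289, 4.750132]].
Δ = (-0.1267, 0.0082), so (x₁, x₂)₂ = (0.8912, 2.3415).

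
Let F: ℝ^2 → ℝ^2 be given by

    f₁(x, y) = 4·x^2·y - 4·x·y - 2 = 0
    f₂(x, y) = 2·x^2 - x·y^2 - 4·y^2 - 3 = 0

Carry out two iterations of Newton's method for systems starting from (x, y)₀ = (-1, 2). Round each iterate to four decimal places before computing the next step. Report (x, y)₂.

At (-1, 2): F = (14.0000, -13.0000).
Jacobian J = [[8·x·y - 4·y, 4·x^2 - 4·x], [4·x - y^2, -2·x·y - 8·y]].
At the point, J = [[-24.0000, 8.0000], [-8.0000, -12.0000]] (det J = 352.0000).
Solving J·Δ = −F gives Δ = (0.1818, -1.2045).
Then the next iterate is (x, y)₁ = (-0.8182, 0.7955).
Round to (-0.8182, 0.7955) and repeat: F = (2.733706, -3.674605), J = [[-8.389025, 5.950605], [-3.905620, -5.062244]].
Δ = (-0.1222, -0.6316), so (x, y)₂ = (-0.9404, 0.1639).

(-0.9404, 0.1639)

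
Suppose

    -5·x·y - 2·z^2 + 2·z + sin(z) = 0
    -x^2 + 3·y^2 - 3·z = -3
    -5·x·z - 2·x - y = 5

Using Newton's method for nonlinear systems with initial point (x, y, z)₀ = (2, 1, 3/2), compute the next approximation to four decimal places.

(4.2991, 0.6260, -3.1468)

At (2, 1, 3/2): F = (-10.502505, -2.5000, -25.0000).
Jacobian J = [[-5·y, -5·x, -4·z + cos(z) + 2], [-2·x, 6·y, -3], [-5·z - 2, -1, -5·x]].
At the point, J = [[-5.0000, -10.0000, -3.929263], [-4.0000, 6.0000, -3.0000], [-9.5000, -1.0000, -10.0000]] (det J = 190.314969).
Solving J·Δ = −F gives Δ = (2.2991, -0.3740, -4.6468).
Then the next iterate is (x, y, z)₁ = (4.2991, 0.6260, -3.1468).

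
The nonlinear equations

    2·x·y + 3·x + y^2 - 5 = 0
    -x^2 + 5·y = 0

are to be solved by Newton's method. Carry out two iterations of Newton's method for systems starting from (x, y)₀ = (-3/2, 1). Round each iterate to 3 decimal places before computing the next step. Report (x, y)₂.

At (-3/2, 1): F = (-11.500, 2.750).
Jacobian J = [[2·y + 3, 2·x + 2·y], [-2·x, 5]].
At the point, J = [[5.000, -1.000], [3.000, 5.000]] (det J = 28.000).
Solving J·Δ = −F gives Δ = (1.955, -1.723).
Then the next iterate is (x, y)₁ = (0.455, -0.723).
Round to (0.455, -0.723) and repeat: F = (-3.77020, -3.82203), J = [[1.554, -0.536], [-0.910, 5.000]].
Δ = (2.870, 1.287), so (x, y)₂ = (3.325, 0.564).

(3.325, 0.564)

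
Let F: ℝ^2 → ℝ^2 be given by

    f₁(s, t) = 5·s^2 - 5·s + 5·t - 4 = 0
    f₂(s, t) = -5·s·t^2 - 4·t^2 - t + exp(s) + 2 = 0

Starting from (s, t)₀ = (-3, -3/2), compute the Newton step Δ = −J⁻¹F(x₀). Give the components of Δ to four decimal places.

(1.4370, 0.3590)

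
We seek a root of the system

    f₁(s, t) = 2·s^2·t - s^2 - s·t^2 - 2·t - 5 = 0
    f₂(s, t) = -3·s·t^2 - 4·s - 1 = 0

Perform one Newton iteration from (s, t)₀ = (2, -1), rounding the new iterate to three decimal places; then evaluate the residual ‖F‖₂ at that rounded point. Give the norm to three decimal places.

9.659

At (2, -1): F = (-17.000, -15.000).
Jacobian J = [[4·s·t - 2·s - t^2, 2·s^2 - 2·s·t - 2], [-3·t^2 - 4, -6·s·t]].
At the point, J = [[-13.000, 10.000], [-7.000, 12.000]] (det J = -86.000).
Solving J·Δ = −F gives Δ = (-0.628, 0.884).
Then the next iterate is (s, t)₁ = (1.372, -0.116).
Re-evaluating at (1.372, -0.116): F = (-7.10556, -6.54338), so ‖F‖₂ = 9.659.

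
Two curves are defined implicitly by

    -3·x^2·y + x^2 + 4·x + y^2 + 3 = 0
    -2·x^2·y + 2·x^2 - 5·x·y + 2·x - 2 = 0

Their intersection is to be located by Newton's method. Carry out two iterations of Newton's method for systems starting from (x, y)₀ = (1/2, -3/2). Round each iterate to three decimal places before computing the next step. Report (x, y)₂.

(1.593, -0.881)

At (1/2, -3/2): F = (8.625, 4.000).
Jacobian J = [[-6·x·y + 2·x + 4, -3·x^2 + 2·y], [-4·x·y + 4·x - 5·y + 2, -2·x^2 - 5·x]].
At the point, J = [[9.500, -3.750], [14.500, -3.000]] (det J = 25.875).
Solving J·Δ = −F gives Δ = (0.420, 3.365).
Then the next iterate is (x, y)₁ = (0.920, 1.865).
Round to (0.920, 1.865) and repeat: F = (6.26902, -10.20327), J = [[-4.45480, 1.19080], [-10.50820, -6.29280]].
Δ = (0.673, -2.746), so (x, y)₂ = (1.593, -0.881).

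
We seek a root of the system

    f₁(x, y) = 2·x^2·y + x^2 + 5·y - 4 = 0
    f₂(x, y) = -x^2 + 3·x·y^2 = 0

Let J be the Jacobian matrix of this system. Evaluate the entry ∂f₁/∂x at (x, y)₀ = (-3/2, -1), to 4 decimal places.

3.0000

∂f₁/∂x = 4·x·y + 2·x.
At (-3/2, -1) this is 3.0000.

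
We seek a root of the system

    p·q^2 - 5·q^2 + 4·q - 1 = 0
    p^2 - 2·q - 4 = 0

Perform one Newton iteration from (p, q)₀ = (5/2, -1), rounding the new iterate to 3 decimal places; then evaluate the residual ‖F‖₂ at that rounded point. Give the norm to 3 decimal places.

1.505

At (5/2, -1): F = (-7.500, 4.250).
Jacobian J = [[q^2, 2·p·q - 10·q + 4], [2·p, -2]].
At the point, J = [[1.000, 9.000], [5.000, -2.000]] (det J = -47.000).
Solving J·Δ = −F gives Δ = (-0.495, 0.888).
Then the next iterate is (p, q)₁ = (2.005, -0.112).
Re-evaluating at (2.005, -0.112): F = (-1.48557, 0.24402), so ‖F‖₂ = 1.505.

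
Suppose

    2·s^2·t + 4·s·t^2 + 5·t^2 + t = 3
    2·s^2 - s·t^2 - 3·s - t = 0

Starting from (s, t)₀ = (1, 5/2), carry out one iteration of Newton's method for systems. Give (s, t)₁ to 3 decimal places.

(-1.464, 3.031)

At (1, 5/2): F = (60.750, -9.750).
Jacobian J = [[4·s·t + 4·t^2, 2·s^2 + 8·s·t + 10·t + 1], [4·s - t^2 - 3, -2·s·t - 1]].
At the point, J = [[35.000, 48.000], [-5.250, -6.000]] (det J = 42.000).
Solving J·Δ = −F gives Δ = (-2.464, 0.531).
Then the next iterate is (s, t)₁ = (-1.464, 3.031).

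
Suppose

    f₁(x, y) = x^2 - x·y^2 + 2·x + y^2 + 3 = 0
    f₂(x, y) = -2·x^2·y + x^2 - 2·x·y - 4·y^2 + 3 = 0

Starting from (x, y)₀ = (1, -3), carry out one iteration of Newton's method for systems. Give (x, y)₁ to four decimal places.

(2.2000, -3.2000)

At (1, -3): F = (6.0000, -20.0000).
Jacobian J = [[2·x - y^2 + 2, -2·x·y + 2·y], [-4·x·y + 2·x - 2·y, -2·x^2 - 2·x - 8·y]].
At the point, J = [[-5.0000, 0.0000], [20.0000, 20.0000]] (det J = -100.0000).
Solving J·Δ = −F gives Δ = (1.2000, -0.2000).
Then the next iterate is (x, y)₁ = (2.2000, -3.2000).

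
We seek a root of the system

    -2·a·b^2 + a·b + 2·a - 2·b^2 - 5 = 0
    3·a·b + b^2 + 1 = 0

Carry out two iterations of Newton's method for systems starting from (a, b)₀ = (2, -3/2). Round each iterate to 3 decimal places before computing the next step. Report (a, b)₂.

At (2, -3/2): F = (-17.500, -5.750).
Jacobian J = [[-2·b^2 + b + 2, -4·a·b + a - 4·b], [3·b, 3·a + 2·b]].
At the point, J = [[-4.000, 20.000], [-4.500, 3.000]] (det J = 78.000).
Solving J·Δ = −F gives Δ = (-0.801, 0.715).
Then the next iterate is (a, b)₁ = (1.199, -0.785).
Round to (1.199, -0.785) and repeat: F = (-6.25337, -1.20742), J = [[-0.01745, 8.10386], [-2.355, 2.027]].
Δ = (0.152, 0.772), so (a, b)₂ = (1.351, -0.013).

(1.351, -0.013)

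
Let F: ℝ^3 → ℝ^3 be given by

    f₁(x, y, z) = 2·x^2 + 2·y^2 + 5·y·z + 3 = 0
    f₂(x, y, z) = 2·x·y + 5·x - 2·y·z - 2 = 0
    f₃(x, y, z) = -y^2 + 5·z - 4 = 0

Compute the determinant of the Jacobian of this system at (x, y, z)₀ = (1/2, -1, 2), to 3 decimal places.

J = [[4·x, 4·y + 5·z, 5·y], [2·y + 5, 2·x - 2·z, -2·y], [0, -2·y, 5]].
At the point, J = [[2.000, 6.000, -5.000], [3.000, -3.000, 2.000], [0.000, 2.000, 5.000]].
det J = -158.000.

-158.000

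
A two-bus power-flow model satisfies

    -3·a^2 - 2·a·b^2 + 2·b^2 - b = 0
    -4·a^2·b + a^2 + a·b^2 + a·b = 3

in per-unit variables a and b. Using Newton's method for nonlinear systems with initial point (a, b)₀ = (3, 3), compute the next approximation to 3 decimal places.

(2.185, 1.533)

At (3, 3): F = (-66.000, -66.000).
Jacobian J = [[-6·a - 2·b^2, -4·a·b + 4·b - 1], [-8·a·b + 2·a + b^2 + b, -4·a^2 + 2·a·b + a]].
At the point, J = [[-36.000, -25.000], [-54.000, -15.000]] (det J = -810.000).
Solving J·Δ = −F gives Δ = (-0.815, -1.467).
Then the next iterate is (a, b)₁ = (2.185, 1.533).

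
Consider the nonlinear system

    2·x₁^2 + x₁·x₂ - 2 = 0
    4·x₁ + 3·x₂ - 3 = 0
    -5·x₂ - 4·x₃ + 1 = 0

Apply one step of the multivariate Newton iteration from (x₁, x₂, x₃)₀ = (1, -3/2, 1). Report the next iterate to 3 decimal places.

At (1, -3/2, 1): F = (-1.500, -3.500, 4.500).
Jacobian J = [[4·x₁ + x₂, x₁, 0], [4, 3, 0], [0, -5, -4]].
At the point, J = [[2.500, 1.000, 0.000], [4.000, 3.000, 0.000], [0.000, -5.000, -4.000]] (det J = -14.000).
Solving J·Δ = −F gives Δ = (0.286, 0.786, 0.143).
Then the next iterate is (x₁, x₂, x₃)₁ = (1.286, -0.714, 1.143).

(1.286, -0.714, 1.143)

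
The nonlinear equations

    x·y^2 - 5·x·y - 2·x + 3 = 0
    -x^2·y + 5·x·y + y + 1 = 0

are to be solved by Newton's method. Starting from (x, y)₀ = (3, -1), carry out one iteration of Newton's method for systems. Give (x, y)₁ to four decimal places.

(3.4286, -0.2041)

At (3, -1): F = (15.0000, -6.0000).
Jacobian J = [[y^2 - 5·y - 2, 2·x·y - 5·x], [-2·x·y + 5·y, -x^2 + 5·x + 1]].
At the point, J = [[4.0000, -21.0000], [1.0000, 7.0000]] (det J = 49.0000).
Solving J·Δ = −F gives Δ = (0.4286, 0.7959).
Then the next iterate is (x, y)₁ = (3.4286, -0.2041).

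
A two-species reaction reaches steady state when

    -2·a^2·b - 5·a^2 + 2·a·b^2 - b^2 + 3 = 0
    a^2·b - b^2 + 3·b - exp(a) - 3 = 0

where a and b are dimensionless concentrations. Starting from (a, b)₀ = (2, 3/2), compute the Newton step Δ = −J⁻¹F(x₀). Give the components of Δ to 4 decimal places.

(-0.7997, 0.2570)

At (2, 3/2): F = (-22.2500, -2.139056).
Jacobian J = [[-4·a·b - 10·a + 2·b^2, -2·a^2 + 4·a·b - 2·b], [2·a·b - exp(a), a^2 - 2·b + 3]].
At the point, J = [[-27.5000, 1.0000], [-1.389056, 4.0000]] (det J = -108.610944).
Solving J·Δ = −F gives Δ = (-0.7997, 0.2570).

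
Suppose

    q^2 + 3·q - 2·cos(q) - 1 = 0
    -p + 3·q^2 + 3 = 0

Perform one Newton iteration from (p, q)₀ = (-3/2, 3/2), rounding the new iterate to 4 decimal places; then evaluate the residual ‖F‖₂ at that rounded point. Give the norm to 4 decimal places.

1.6081

At (-3/2, 3/2): F = (5.608526, 11.2500).
Jacobian J = [[0, 2·q + 2·sin(q) + 3], [-1, 6·q]].
At the point, J = [[0.0000, 7.994990], [-1.0000, 9.0000]] (det J = 7.994990).
Solving J·Δ = −F gives Δ = (4.9365, -0.7015).
Then the next iterate is (p, q)₁ = (3.4365, 0.7985).
Re-evaluating at (3.4365, 0.7985): F = (0.637538, 1.476307), so ‖F‖₂ = 1.6081.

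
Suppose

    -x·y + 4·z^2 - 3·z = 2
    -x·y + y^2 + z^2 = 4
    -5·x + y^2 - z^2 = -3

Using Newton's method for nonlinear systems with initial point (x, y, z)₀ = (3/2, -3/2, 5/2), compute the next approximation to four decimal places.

(0.6614, -1.3420, 1.5438)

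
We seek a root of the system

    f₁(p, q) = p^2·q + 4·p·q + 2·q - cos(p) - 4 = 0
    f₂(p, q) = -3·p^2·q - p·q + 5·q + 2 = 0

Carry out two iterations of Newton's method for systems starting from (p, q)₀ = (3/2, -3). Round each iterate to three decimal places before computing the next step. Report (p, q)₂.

(1.809, 0.295)

At (3/2, -3): F = (-34.82074, 11.750).
Jacobian J = [[2·p·q + 4·q + sin(p), p^2 + 4·p + 2], [-6·p·q - q, -3·p^2 - p + 5]].
At the point, J = [[-20.00251, 10.250], [30.000, -3.250]] (det J = -242.49186).
Solving J·Δ = −F gives Δ = (-0.030, 3.339).
Then the next iterate is (p, q)₁ = (1.470, 0.339).
Round to (1.470, 0.339) and repeat: F = (-0.69676, 0.99903), J = [[3.34758, 10.04090], [-3.32898, -2.95270]].
Δ = (0.339, -0.044), so (p, q)₂ = (1.809, 0.295).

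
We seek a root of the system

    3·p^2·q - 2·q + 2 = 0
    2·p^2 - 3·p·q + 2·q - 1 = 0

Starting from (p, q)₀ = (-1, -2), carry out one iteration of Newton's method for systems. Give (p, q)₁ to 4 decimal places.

At (-1, -2): F = (0.0000, -9.0000).
Jacobian J = [[6·p·q, 3·p^2 - 2], [4·p - 3·q, -3·p + 2]].
At the point, J = [[12.0000, 1.0000], [2.0000, 5.0000]] (det J = 58.0000).
Solving J·Δ = −F gives Δ = (-0.1552, 1.8621).
Then the next iterate is (p, q)₁ = (-1.1552, -0.1379).

(-1.1552, -0.1379)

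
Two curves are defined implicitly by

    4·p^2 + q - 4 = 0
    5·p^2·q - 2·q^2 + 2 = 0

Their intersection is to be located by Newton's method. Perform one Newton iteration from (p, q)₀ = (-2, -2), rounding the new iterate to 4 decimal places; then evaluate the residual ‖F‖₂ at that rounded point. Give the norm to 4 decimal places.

At (-2, -2): F = (10.0000, -46.0000).
Jacobian J = [[8·p, 1], [10·p·q, 5·p^2 - 4·q]].
At the point, J = [[-16.0000, 1.0000], [40.0000, 28.0000]] (det J = -488.0000).
Solving J·Δ = −F gives Δ = (0.6680, 0.6885).
Then the next iterate is (p, q)₁ = (-1.3320, -1.3115).
Re-evaluating at (-1.3320, -1.3115): F = (1.785396, -13.074538), so ‖F‖₂ = 13.1959.

13.1959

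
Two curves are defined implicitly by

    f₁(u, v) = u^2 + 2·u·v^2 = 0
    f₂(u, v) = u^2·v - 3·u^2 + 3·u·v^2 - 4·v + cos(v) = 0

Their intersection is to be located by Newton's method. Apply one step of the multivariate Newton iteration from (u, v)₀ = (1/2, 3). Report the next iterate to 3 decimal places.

(1.181, -0.697)

At (1/2, 3): F = (9.250, 0.51001).
Jacobian J = [[2·u + 2·v^2, 4·u·v], [2·u·v - 6·u + 3·v^2, u^2 + 6·u·v - sin(v) - 4]].
At the point, J = [[19.000, 6.000], [27.000, 5.10888]] (det J = -64.93128).
Solving J·Δ = −F gives Δ = (0.681, -3.697).
Then the next iterate is (u, v)₁ = (1.181, -0.697).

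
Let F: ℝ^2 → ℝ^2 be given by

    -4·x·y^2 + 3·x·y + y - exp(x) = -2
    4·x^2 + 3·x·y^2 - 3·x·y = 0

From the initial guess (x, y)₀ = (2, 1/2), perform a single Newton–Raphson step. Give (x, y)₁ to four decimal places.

At (2, 1/2): F = (-3.889056, 14.5000).
Jacobian J = [[-4·y^2 + 3·y - exp(x), -8·x·y + 3·x + 1], [8·x + 3·y^2 - 3·y, 6·x·y - 3·x]].
At the point, J = [[-6.889056, -1.0000], [15.2500, 0.0000]] (det J = 15.2500).
Solving J·Δ = −F gives Δ = (-0.9508, 2.6612).
Then the next iterate is (x, y)₁ = (1.0492, 3.1612).

(1.0492, 3.1612)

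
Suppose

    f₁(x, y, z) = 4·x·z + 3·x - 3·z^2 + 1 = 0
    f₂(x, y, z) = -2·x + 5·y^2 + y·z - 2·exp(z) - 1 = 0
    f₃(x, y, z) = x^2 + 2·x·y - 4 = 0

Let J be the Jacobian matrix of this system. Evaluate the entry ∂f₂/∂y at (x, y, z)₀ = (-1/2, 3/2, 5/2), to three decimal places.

∂f₂/∂y = 10·y + z.
At (-1/2, 3/2, 5/2) this is 17.500.

17.500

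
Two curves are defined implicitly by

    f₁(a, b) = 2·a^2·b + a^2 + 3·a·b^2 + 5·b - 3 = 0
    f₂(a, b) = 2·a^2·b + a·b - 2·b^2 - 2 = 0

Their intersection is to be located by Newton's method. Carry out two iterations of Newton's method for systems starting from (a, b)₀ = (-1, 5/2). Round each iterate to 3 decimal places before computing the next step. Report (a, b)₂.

(-2.278, 2.917)

At (-1, 5/2): F = (-3.250, -12.000).
Jacobian J = [[4·a·b + 2·a + 3·b^2, 2·a^2 + 6·a·b + 5], [4·a·b + b, 2·a^2 + a - 4·b]].
At the point, J = [[6.750, -8.000], [-7.500, -9.000]] (det J = -120.750).
Solving J·Δ = −F gives Δ = (-0.553, -0.873).
Then the next iterate is (a, b)₁ = (-1.553, 1.627).
Round to (-1.553, 1.627) and repeat: F = (3.06186, -1.97296), J = [[-5.27154, -5.33677], [-8.47992, -3.23738]].
Δ = (-0.725, 1.290), so (a, b)₂ = (-2.278, 2.917).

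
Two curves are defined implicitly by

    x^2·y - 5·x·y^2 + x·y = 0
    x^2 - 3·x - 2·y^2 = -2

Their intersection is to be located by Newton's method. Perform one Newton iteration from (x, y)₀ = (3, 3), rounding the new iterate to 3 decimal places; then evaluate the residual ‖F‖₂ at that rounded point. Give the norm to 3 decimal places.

At (3, 3): F = (-99.000, -16.000).
Jacobian J = [[2·x·y - 5·y^2 + y, x^2 - 10·x·y + x], [2·x - 3, -4·y]].
At the point, J = [[-24.000, -78.000], [3.000, -12.000]] (det J = 522.000).
Solving J·Δ = −F gives Δ = (0.115, -1.305).
Then the next iterate is (x, y)₁ = (3.115, 1.695).
Re-evaluating at (3.115, 1.695): F = (-23.02047, -3.38782), so ‖F‖₂ = 23.268.

23.268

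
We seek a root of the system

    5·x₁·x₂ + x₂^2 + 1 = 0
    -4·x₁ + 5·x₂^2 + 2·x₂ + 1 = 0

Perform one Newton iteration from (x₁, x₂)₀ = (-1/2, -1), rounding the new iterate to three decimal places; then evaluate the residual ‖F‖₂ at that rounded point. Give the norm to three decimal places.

2.054

At (-1/2, -1): F = (4.500, 6.000).
Jacobian J = [[5·x₂, 5·x₁ + 2·x₂], [-4, 10·x₂ + 2]].
At the point, J = [[-5.000, -4.500], [-4.000, -8.000]] (det J = 22.000).
Solving J·Δ = −F gives Δ = (0.409, 0.545).
Then the next iterate is (x₁, x₂)₁ = (-0.091, -0.455).
Re-evaluating at (-0.091, -0.455): F = (1.41405, 1.48913), so ‖F‖₂ = 2.054.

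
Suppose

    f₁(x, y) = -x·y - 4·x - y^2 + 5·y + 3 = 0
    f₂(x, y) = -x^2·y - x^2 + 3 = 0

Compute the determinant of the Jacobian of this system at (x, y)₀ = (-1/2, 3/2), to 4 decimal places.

-4.8750

J = [[-y - 4, -x - 2·y + 5], [-2·x·y - 2·x, -x^2]].
At the point, J = [[-5.5000, 2.5000], [2.5000, -0.2500]].
det J = -4.8750.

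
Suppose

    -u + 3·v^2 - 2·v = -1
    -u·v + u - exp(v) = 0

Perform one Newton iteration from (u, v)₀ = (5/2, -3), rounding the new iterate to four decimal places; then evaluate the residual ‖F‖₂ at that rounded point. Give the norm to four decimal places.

8.4396

At (5/2, -3): F = (31.5000, 9.950213).
Jacobian J = [[-1, 6·v - 2], [-v + 1, -u - exp(v)]].
At the point, J = [[-1.0000, -20.0000], [4.0000, -2.549787]] (det J = 82.549787).
Solving J·Δ = −F gives Δ = (-1.4378, 1.6469).
Then the next iterate is (u, v)₁ = (1.0622, -1.3531).
Re-evaluating at (1.0622, -1.3531): F = (8.136639, 2.241025), so ‖F‖₂ = 8.4396.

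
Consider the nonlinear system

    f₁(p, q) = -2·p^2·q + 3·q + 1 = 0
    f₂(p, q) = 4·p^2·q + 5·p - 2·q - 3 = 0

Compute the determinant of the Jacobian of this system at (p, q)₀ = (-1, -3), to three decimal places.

-53.000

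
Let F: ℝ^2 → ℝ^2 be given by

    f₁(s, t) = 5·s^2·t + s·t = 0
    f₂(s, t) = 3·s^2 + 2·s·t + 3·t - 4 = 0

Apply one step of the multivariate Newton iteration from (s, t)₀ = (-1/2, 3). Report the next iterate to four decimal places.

(-0.4071, 1.4857)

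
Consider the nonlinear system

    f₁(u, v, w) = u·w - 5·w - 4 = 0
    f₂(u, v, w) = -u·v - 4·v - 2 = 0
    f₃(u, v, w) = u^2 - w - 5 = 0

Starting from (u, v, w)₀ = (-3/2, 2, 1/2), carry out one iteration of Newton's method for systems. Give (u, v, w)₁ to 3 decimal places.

(-2.194, -0.245, -0.669)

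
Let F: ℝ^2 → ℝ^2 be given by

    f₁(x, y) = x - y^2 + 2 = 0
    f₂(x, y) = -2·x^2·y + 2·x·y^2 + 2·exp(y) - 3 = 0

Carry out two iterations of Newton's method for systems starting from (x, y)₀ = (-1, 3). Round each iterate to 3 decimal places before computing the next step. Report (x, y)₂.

(-0.560, 1.292)

At (-1, 3): F = (-8.000, 13.17107).
Jacobian J = [[1, -2·y], [-4·x·y + 2·y^2, -2·x^2 + 4·x·y + 2·exp(y)]].
At the point, J = [[1.000, -6.000], [30.000, 26.17107]] (det J = 206.17107).
Solving J·Δ = −F gives Δ = (0.632, -1.228).
Then the next iterate is (x, y)₁ = (-0.368, 1.772).
Round to (-0.368, 1.772) and repeat: F = (-1.50798, 5.97424), J = [[1.000, -3.544], [8.88835, 8.88598]].
Δ = (-0.192, -0.480), so (x, y)₂ = (-0.560, 1.292).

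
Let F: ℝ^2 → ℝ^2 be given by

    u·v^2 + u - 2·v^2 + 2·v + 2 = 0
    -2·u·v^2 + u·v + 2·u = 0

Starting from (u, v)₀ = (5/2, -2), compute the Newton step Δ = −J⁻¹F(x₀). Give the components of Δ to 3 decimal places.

(-0.500, 0.711)

At (5/2, -2): F = (2.500, -20.000).
Jacobian J = [[v^2 + 1, 2·u·v - 4·v + 2], [-2·v^2 + v + 2, -4·u·v + u]].
At the point, J = [[5.000, 0.000], [-8.000, 22.500]] (det J = 112.500).
Solving J·Δ = −F gives Δ = (-0.500, 0.711).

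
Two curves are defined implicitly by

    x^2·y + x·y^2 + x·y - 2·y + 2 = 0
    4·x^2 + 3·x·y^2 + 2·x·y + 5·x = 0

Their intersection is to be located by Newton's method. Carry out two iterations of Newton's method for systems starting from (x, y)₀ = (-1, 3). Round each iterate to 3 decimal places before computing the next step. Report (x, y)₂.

(-0.199, 0.969)

At (-1, 3): F = (-13.000, -34.000).
Jacobian J = [[2·x·y + y^2 + y, x^2 + 2·x·y + x - 2], [8·x + 3·y^2 + 2·y + 5, 6·x·y + 2·x]].
At the point, J = [[6.000, -8.000], [30.000, -20.000]] (det J = 120.000).
Solving J·Δ = −F gives Δ = (0.100, -1.550).
Then the next iterate is (x, y)₁ = (-0.900, 1.450).
Round to (-0.900, 1.450) and repeat: F = (-2.92275, -9.54675), J = [[0.94250, -4.700], [7.00750, -9.630]].
Δ = (0.701, -0.481), so (x, y)₂ = (-0.199, 0.969).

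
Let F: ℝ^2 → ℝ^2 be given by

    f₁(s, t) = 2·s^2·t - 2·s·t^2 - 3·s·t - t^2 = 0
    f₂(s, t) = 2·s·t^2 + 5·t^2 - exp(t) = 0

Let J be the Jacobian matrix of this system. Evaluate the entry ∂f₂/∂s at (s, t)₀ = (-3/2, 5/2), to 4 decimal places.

∂f₂/∂s = 2·t^2.
At (-3/2, 5/2) this is 12.5000.

12.5000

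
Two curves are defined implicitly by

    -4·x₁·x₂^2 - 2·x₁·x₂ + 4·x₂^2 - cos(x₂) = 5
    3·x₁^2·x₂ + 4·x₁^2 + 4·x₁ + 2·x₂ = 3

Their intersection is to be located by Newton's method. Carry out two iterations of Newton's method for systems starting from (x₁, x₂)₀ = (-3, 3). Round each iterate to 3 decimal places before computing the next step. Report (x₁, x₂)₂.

At (-3, 3): F = (157.98999, 108.000).
Jacobian J = [[-4·x₂^2 - 2·x₂, -8·x₁·x₂ - 2·x₁ + 8·x₂ + sin(x₂)], [6·x₁·x₂ + 8·x₁ + 4, 3·x₁^2 + 2]].
At the point, J = [[-42.000, 102.14112], [-74.000, 29.000]] (det J = 6340.44288).
Solving J·Δ = −F gives Δ = (1.017, -1.129).
Then the next iterate is (x₁, x₂)₁ = (-1.983, 1.871).
Round to (-1.983, 1.871) and repeat: F = (44.48575, 30.61109), J = [[-17.74456, 49.57082], [-34.12516, 13.79687]].
Δ = (0.625, -0.674), so (x₁, x₂)₂ = (-1.358, 1.197).

(-1.358, 1.197)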